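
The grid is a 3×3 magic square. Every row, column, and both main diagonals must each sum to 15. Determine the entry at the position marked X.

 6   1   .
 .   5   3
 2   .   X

4

Row 1 needs 15; the known cells sum to 7, so (1,3) = 8.
Row 2: 5 + 3 + ? = 15, so (2,1) = 7.
The remaining cell in column 2 is (3,2) = 15 − 6 = 9.
The remaining cell in column 3 is (3,3) = 15 − 11 = 4.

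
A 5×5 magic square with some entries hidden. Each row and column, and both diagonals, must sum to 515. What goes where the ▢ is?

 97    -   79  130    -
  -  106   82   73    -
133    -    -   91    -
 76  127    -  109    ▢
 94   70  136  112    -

Using row 5: 94 + 70 + 136 + 112 + ? → (5,5) = 515 − 412 = 103.
Column 1: 97 + 133 + 76 + 94 + ? = 515, so (2,1) = 115.
Using main diagonal: 97 + 106 + 109 + 103 + ? → (3,3) = 515 − 415 = 100.
Anti-diagonal: 73 + 100 + 127 + 94 + ? = 515, so (1,5) = 121.
Using row 1: 97 + 79 + 130 + 121 + ? → (1,2) = 515 − 427 = 88.
Row 2: 115 + 106 + 82 + 73 + ? = 515, so (2,5) = 139.
Column 2 needs 515; the known cells sum to 391, so (3,2) = 124.
From column 3, 515 − (79 + 82 + 100 + 136) gives (4,3) = 118.
Row 3 must total 515; the given cells sum to 448, so (3,5) = 67.
Using row 4: 76 + 127 + 118 + 109 + ? → (4,5) = 515 − 430 = 85.

85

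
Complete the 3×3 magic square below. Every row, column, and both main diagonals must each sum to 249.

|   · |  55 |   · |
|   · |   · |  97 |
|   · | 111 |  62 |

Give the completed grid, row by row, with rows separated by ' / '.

Row 3 must total 249; the given cells sum to 173, so (3,1) = 76.
Using column 2: 55 + 111 + ? → (2,2) = 249 − 166 = 83.
The remaining cell in column 3 is (1,3) = 249 − 159 = 90.
Main diagonal must total 249; the given cells sum to 145, so (1,1) = 104.
Row 2 must total 249; the given cells sum to 180, so (2,1) = 69.

104 55 90 / 69 83 97 / 76 111 62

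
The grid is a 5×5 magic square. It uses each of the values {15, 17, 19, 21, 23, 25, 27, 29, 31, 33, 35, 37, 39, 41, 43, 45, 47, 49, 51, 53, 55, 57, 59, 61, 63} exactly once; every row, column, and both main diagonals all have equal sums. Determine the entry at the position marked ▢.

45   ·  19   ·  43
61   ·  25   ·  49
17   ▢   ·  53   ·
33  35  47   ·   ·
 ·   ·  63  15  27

The 25 entries sum to 975, so each line sums to 975/5 = 195.
From column 1, 195 − (45 + 61 + 17 + 33) gives (5,1) = 39.
Column 3: 19 + 25 + 47 + 63 + ? = 195, so (3,3) = 41.
Using anti-diagonal: 43 + 41 + 35 + 39 + ? → (2,4) = 195 − 158 = 37.
Row 2: 61 + 25 + 37 + 49 + ? = 195, so (2,2) = 23.
Row 5 needs 195; the known cells sum to 144, so (5,2) = 51.
Main diagonal: 45 + 23 + 41 + 27 + ? = 195, so (4,4) = 59.
The remaining cell in row 4 is (4,5) = 195 − 174 = 21.
Using column 4: 37 + 53 + 59 + 15 + ? → (1,4) = 195 − 164 = 31.
Using column 5: 43 + 49 + 21 + 27 + ? → (3,5) = 195 − 140 = 55.
Row 1 must total 195; the given cells sum to 138, so (1,2) = 57.
Row 3 needs 195; the known cells sum to 166, so (3,2) = 29.

29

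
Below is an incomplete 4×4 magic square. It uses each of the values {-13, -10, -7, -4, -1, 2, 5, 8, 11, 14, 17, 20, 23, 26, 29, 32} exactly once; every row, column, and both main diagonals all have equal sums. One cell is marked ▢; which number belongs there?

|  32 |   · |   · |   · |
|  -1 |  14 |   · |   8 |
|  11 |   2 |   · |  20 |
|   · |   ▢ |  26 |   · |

29

The 16 entries sum to 152, so each line sums to 152/4 = 38.
Row 2 must total 38; the given cells sum to 21, so (2,3) = 17.
Using row 3: 11 + 2 + 20 + ? → (3,3) = 38 − 33 = 5.
The remaining cell in column 1 is (4,1) = 38 − 42 = -4.
Using column 3: 17 + 5 + 26 + ? → (1,3) = 38 − 48 = -10.
Main diagonal needs 38; the known cells sum to 51, so (4,4) = -13.
Anti-diagonal must total 38; the given cells sum to 15, so (1,4) = 23.
Using row 1: 32 + (-10) + 23 + ? → (1,2) = 38 − 45 = -7.
Row 4 needs 38; the known cells sum to 9, so (4,2) = 29.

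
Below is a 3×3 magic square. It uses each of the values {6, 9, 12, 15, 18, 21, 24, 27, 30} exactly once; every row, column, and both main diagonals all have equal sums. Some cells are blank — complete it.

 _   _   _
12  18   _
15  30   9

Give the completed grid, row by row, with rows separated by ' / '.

27 6 21 / 12 18 24 / 15 30 9

The 9 entries sum to 162, so each line sums to 162/3 = 54.
Row 2: 12 + 18 + ? = 54, so (2,3) = 24.
Using column 1: 12 + 15 + ? → (1,1) = 54 − 27 = 27.
Column 2 must total 54; the given cells sum to 48, so (1,2) = 6.
Using column 3: 24 + 9 + ? → (1,3) = 54 − 33 = 21.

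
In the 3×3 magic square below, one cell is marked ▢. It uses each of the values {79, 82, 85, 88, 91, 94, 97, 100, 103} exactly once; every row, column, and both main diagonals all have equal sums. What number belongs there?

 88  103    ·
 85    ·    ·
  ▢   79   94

The 9 entries sum to 819, so each line sums to 819/3 = 273.
From row 1, 273 − (88 + 103) gives (1,3) = 82.
Row 3 needs 273; the known cells sum to 173, so (3,1) = 100.

100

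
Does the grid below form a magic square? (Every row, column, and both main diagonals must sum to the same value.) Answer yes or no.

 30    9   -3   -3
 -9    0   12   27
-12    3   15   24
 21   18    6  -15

No — row 1 sums to 33 but main diagonal sums to 30.

Row 1: 30 + 9 + (-3) + (-3) = 33.
Row 2: -9 + 0 + 12 + 27 = 30.
Row 3: -12 + 3 + 15 + 24 = 30.
Row 4: 21 + 18 + 6 + (-15) = 30.
Column 1: 30 + (-9) + (-12) + 21 = 30.
Column 2: 9 + 0 + 3 + 18 = 30.
Column 3: -3 + 12 + 15 + 6 = 30.
Column 4: -3 + 27 + 24 + (-15) = 33.
Main diagonal: 30 + 0 + 15 + (-15) = 30.
Anti-diagonal: -3 + 12 + 3 + 21 = 33.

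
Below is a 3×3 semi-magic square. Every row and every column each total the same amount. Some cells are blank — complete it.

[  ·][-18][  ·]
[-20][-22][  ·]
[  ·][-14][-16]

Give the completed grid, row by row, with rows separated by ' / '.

Column 2 is already complete: -18 + -22 + -14 = -54, so that is the magic constant.
The remaining cell in row 2 is (2,3) = -54 − (-42) = -12.
The remaining cell in row 3 is (3,1) = -54 − (-30) = -24.
From column 1, -54 − (-20 + (-24)) gives (1,1) = -10.
Column 3: -12 + (-16) + ? = -54, so (1,3) = -26.

-10 -18 -26 / -20 -22 -12 / -24 -14 -16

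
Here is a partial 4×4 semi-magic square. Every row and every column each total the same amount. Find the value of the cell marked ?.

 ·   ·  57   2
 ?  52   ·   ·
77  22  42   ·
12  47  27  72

Row 4 is complete and sums to 158; that is the magic constant.
From row 3, 158 − (77 + 22 + 42) gives (3,4) = 17.
The remaining cell in column 2 is (1,2) = 158 − 121 = 37.
The remaining cell in column 3 is (2,3) = 158 − 126 = 32.
The remaining cell in column 4 is (2,4) = 158 − 91 = 67.
Row 1: 37 + 57 + 2 + ? = 158, so (1,1) = 62.
Row 2 needs 158; the known cells sum to 151, so (2,1) = 7.

7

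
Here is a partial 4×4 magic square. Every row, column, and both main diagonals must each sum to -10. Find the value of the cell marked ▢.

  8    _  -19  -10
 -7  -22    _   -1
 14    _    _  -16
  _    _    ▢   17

2

From row 1, -10 − (8 + (-19) + (-10)) gives (1,2) = 11.
Row 2 needs -10; the known cells sum to -30, so (2,3) = 20.
The remaining cell in column 1 is (4,1) = -10 − 15 = -25.
The remaining cell in main diagonal is (3,3) = -10 − 3 = -13.
Anti-diagonal: -10 + 20 + (-25) + ? = -10, so (3,2) = 5.
Using column 2: 11 + (-22) + 5 + ? → (4,2) = -10 − (-6) = -4.
Using column 3: -19 + 20 + (-13) + ? → (4,3) = -10 − (-12) = 2.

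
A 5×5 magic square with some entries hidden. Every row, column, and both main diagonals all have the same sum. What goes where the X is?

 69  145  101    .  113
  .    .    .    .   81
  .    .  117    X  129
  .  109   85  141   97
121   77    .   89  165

73

Column 5 is complete and sums to 585; that is the magic constant.
Using row 1: 69 + 145 + 101 + 113 + ? → (1,4) = 585 − 428 = 157.
From row 4, 585 − (109 + 85 + 141 + 97) gives (4,1) = 153.
Row 5 must total 585; the given cells sum to 452, so (5,3) = 133.
Column 3 needs 585; the known cells sum to 436, so (2,3) = 149.
Using main diagonal: 69 + 117 + 141 + 165 + ? → (2,2) = 585 − 492 = 93.
Anti-diagonal: 113 + 117 + 109 + 121 + ? = 585, so (2,4) = 125.
The remaining cell in row 2 is (2,1) = 585 − 448 = 137.
Using column 1: 69 + 137 + 153 + 121 + ? → (3,1) = 585 − 480 = 105.
Column 2 needs 585; the known cells sum to 424, so (3,2) = 161.
Column 4 must total 585; the given cells sum to 512, so (3,4) = 73.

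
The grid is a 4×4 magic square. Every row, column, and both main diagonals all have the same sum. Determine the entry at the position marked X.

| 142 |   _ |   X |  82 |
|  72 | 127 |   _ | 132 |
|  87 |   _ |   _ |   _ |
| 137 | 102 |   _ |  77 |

117

Column 1 is complete and sums to 438; that is the magic constant.
Row 2: 72 + 127 + 132 + ? = 438, so (2,3) = 107.
Row 4: 137 + 102 + 77 + ? = 438, so (4,3) = 122.
The remaining cell in column 4 is (3,4) = 438 − 291 = 147.
Main diagonal: 142 + 127 + 77 + ? = 438, so (3,3) = 92.
Using anti-diagonal: 82 + 107 + 137 + ? → (3,2) = 438 − 326 = 112.
Using column 2: 127 + 112 + 102 + ? → (1,2) = 438 − 341 = 97.
Using column 3: 107 + 92 + 122 + ? → (1,3) = 438 − 321 = 117.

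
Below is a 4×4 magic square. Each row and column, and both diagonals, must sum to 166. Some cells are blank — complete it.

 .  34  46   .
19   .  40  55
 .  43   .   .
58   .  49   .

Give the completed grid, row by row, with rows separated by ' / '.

From row 2, 166 − (19 + 40 + 55) gives (2,2) = 52.
Column 2 must total 166; the given cells sum to 129, so (4,2) = 37.
Column 3: 46 + 40 + 49 + ? = 166, so (3,3) = 31.
Anti-diagonal needs 166; the known cells sum to 141, so (1,4) = 25.
From row 1, 166 − (34 + 46 + 25) gives (1,1) = 61.
The remaining cell in row 4 is (4,4) = 166 − 144 = 22.
The remaining cell in column 1 is (3,1) = 166 − 138 = 28.
Using column 4: 25 + 55 + 22 + ? → (3,4) = 166 − 102 = 64.

61 34 46 25 / 19 52 40 55 / 28 43 31 64 / 58 37 49 22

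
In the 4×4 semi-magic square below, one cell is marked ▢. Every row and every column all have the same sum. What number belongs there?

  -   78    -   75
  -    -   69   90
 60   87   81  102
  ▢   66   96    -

Row 3 is complete and sums to 330; that is the magic constant.
From column 2, 330 − (78 + 87 + 66) gives (2,2) = 99.
From column 3, 330 − (69 + 81 + 96) gives (1,3) = 84.
The remaining cell in column 4 is (4,4) = 330 − 267 = 63.
Row 1 needs 330; the known cells sum to 237, so (1,1) = 93.
From row 2, 330 − (99 + 69 + 90) gives (2,1) = 72.
Row 4: 66 + 96 + 63 + ? = 330, so (4,1) = 105.

105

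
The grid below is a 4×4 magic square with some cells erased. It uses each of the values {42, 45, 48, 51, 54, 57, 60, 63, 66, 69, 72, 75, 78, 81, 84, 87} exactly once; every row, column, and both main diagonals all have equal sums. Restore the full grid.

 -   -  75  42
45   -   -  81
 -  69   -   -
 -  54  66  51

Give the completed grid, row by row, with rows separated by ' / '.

78 63 75 42 / 45 72 60 81 / 48 69 57 84 / 87 54 66 51

The 16 entries sum to 1032, so each line sums to 1032/4 = 258.
Using row 4: 54 + 66 + 51 + ? → (4,1) = 258 − 171 = 87.
Column 4 needs 258; the known cells sum to 174, so (3,4) = 84.
From anti-diagonal, 258 − (42 + 69 + 87) gives (2,3) = 60.
Row 2: 45 + 60 + 81 + ? = 258, so (2,2) = 72.
From column 2, 258 − (72 + 69 + 54) gives (1,2) = 63.
The remaining cell in column 3 is (3,3) = 258 − 201 = 57.
Main diagonal: 72 + 57 + 51 + ? = 258, so (1,1) = 78.
From row 3, 258 − (69 + 57 + 84) gives (3,1) = 48.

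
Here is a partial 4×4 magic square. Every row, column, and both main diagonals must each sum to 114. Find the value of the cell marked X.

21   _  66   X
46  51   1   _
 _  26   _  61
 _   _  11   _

Using row 2: 46 + 51 + 1 + ? → (2,4) = 114 − 98 = 16.
Column 3: 66 + 1 + 11 + ? = 114, so (3,3) = 36.
Main diagonal: 21 + 51 + 36 + ? = 114, so (4,4) = 6.
Using row 3: 26 + 36 + 61 + ? → (3,1) = 114 − 123 = -9.
Using column 1: 21 + 46 + (-9) + ? → (4,1) = 114 − 58 = 56.
Using column 4: 16 + 61 + 6 + ? → (1,4) = 114 − 83 = 31.

31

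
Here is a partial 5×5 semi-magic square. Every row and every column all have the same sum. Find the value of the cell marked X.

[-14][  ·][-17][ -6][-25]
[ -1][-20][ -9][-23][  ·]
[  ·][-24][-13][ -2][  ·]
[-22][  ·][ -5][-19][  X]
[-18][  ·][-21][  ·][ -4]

Column 3 is complete and sums to -65; that is the magic constant.
Using row 1: -14 + (-17) + (-6) + (-25) + ? → (1,2) = -65 − (-62) = -3.
Row 2: -1 + (-20) + (-9) + (-23) + ? = -65, so (2,5) = -12.
Column 1 needs -65; the known cells sum to -55, so (3,1) = -10.
Column 4 must total -65; the given cells sum to -50, so (5,4) = -15.
Row 3: -10 + (-24) + (-13) + (-2) + ? = -65, so (3,5) = -16.
From row 5, -65 − (-18 + (-21) + (-15) + (-4)) gives (5,2) = -7.
Column 2: -3 + (-20) + (-24) + (-7) + ? = -65, so (4,2) = -11.
From column 5, -65 − (-25 + (-12) + (-16) + (-4)) gives (4,5) = -8.

-8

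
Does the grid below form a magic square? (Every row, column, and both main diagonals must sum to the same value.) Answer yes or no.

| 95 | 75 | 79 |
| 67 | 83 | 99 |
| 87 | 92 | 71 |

Row 1: 95 + 75 + 79 = 249.
Row 2: 67 + 83 + 99 = 249.
Row 3: 87 + 92 + 71 = 250.
Column 1: 95 + 67 + 87 = 249.
Column 2: 75 + 83 + 92 = 250.
Column 3: 79 + 99 + 71 = 249.
Main diagonal: 95 + 83 + 71 = 249.
Anti-diagonal: 79 + 83 + 87 = 249.

No — column 1 sums to 249 but column 2 sums to 250.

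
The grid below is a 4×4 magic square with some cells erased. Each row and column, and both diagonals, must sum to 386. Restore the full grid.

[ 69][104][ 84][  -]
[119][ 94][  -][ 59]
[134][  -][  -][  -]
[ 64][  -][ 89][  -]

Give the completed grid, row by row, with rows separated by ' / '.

69 104 84 129 / 119 94 114 59 / 134 79 99 74 / 64 109 89 124

Row 1 must total 386; the given cells sum to 257, so (1,4) = 129.
Row 2 must total 386; the given cells sum to 272, so (2,3) = 114.
Column 3 needs 386; the known cells sum to 287, so (3,3) = 99.
Main diagonal: 69 + 94 + 99 + ? = 386, so (4,4) = 124.
Anti-diagonal must total 386; the given cells sum to 307, so (3,2) = 79.
Row 3: 134 + 79 + 99 + ? = 386, so (3,4) = 74.
The remaining cell in row 4 is (4,2) = 386 − 277 = 109.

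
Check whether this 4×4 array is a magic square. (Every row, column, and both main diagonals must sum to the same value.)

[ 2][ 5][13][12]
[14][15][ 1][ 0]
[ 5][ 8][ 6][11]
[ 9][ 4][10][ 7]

No — row 1 sums to 32 but row 3 sums to 30.

Row 1: 2 + 5 + 13 + 12 = 32.
Row 2: 14 + 15 + 1 + 0 = 30.
Row 3: 5 + 8 + 6 + 11 = 30.
Row 4: 9 + 4 + 10 + 7 = 30.
Column 1: 2 + 14 + 5 + 9 = 30.
Column 2: 5 + 15 + 8 + 4 = 32.
Column 3: 13 + 1 + 6 + 10 = 30.
Column 4: 12 + 0 + 11 + 7 = 30.
Main diagonal: 2 + 15 + 6 + 7 = 30.
Anti-diagonal: 12 + 1 + 8 + 9 = 30.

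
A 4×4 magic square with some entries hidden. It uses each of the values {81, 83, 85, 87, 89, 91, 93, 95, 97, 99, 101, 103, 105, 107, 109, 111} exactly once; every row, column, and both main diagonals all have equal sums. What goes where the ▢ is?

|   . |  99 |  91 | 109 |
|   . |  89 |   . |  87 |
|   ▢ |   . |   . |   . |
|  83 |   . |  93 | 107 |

105

The 16 entries sum to 1536, so each line sums to 1536/4 = 384.
Row 1 must total 384; the given cells sum to 299, so (1,1) = 85.
Row 4: 83 + 93 + 107 + ? = 384, so (4,2) = 101.
From column 2, 384 − (99 + 89 + 101) gives (3,2) = 95.
The remaining cell in column 4 is (3,4) = 384 − 303 = 81.
Main diagonal needs 384; the known cells sum to 281, so (3,3) = 103.
From anti-diagonal, 384 − (109 + 95 + 83) gives (2,3) = 97.
The remaining cell in row 2 is (2,1) = 384 − 273 = 111.
Using row 3: 95 + 103 + 81 + ? → (3,1) = 384 − 279 = 105.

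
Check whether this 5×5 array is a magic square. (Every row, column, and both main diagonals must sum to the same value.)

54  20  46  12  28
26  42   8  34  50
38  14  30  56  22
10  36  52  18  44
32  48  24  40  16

Row 1: 54 + 20 + 46 + 12 + 28 = 160.
Row 2: 26 + 42 + 8 + 34 + 50 = 160.
Row 3: 38 + 14 + 30 + 56 + 22 = 160.
Row 4: 10 + 36 + 52 + 18 + 44 = 160.
Row 5: 32 + 48 + 24 + 40 + 16 = 160.
Column 1: 54 + 26 + 38 + 10 + 32 = 160.
Column 2: 20 + 42 + 14 + 36 + 48 = 160.
Column 3: 46 + 8 + 30 + 52 + 24 = 160.
Column 4: 12 + 34 + 56 + 18 + 40 = 160.
Column 5: 28 + 50 + 22 + 44 + 16 = 160.
Main diagonal: 54 + 42 + 30 + 18 + 16 = 160.
Anti-diagonal: 28 + 34 + 30 + 36 + 32 = 160.
All lines sum to 160.

Yes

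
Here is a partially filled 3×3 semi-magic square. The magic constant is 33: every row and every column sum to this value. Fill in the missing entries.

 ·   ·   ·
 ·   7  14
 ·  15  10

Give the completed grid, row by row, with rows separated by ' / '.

13 11 9 / 12 7 14 / 8 15 10

Row 2 must total 33; the given cells sum to 21, so (2,1) = 12.
Row 3 needs 33; the known cells sum to 25, so (3,1) = 8.
Column 1 must total 33; the given cells sum to 20, so (1,1) = 13.
Column 2 needs 33; the known cells sum to 22, so (1,2) = 11.
From column 3, 33 − (14 + 10) gives (1,3) = 9.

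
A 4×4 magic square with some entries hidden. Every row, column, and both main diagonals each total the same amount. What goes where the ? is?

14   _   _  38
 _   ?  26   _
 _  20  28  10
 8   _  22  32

Anti-diagonal is complete and sums to 92; that is the magic constant.
Row 3 needs 92; the known cells sum to 58, so (3,1) = 34.
Row 4: 8 + 22 + 32 + ? = 92, so (4,2) = 30.
Column 1 must total 92; the given cells sum to 56, so (2,1) = 36.
Using column 3: 26 + 28 + 22 + ? → (1,3) = 92 − 76 = 16.
Column 4 needs 92; the known cells sum to 80, so (2,4) = 12.
Main diagonal: 14 + 28 + 32 + ? = 92, so (2,2) = 18.

18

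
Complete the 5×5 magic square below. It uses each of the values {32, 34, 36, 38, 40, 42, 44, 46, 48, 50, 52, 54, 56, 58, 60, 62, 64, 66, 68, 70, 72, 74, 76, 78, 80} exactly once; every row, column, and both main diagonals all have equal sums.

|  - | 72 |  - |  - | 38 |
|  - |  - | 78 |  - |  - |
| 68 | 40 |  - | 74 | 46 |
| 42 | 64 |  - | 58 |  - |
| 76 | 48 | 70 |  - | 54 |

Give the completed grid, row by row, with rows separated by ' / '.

The 25 entries sum to 1400, so each line sums to 1400/5 = 280.
Row 3 must total 280; the given cells sum to 228, so (3,3) = 52.
Row 5 must total 280; the given cells sum to 248, so (5,4) = 32.
Column 2 must total 280; the given cells sum to 224, so (2,2) = 56.
Using main diagonal: 56 + 52 + 58 + 54 + ? → (1,1) = 280 − 220 = 60.
Anti-diagonal: 38 + 52 + 64 + 76 + ? = 280, so (2,4) = 50.
From column 1, 280 − (60 + 68 + 42 + 76) gives (2,1) = 34.
Using column 4: 50 + 74 + 58 + 32 + ? → (1,4) = 280 − 214 = 66.
Row 1: 60 + 72 + 66 + 38 + ? = 280, so (1,3) = 44.
Using row 2: 34 + 56 + 78 + 50 + ? → (2,5) = 280 − 218 = 62.
Column 3 must total 280; the given cells sum to 244, so (4,3) = 36.
From column 5, 280 − (38 + 62 + 46 + 54) gives (4,5) = 80.

60 72 44 66 38 / 34 56 78 50 62 / 68 40 52 74 46 / 42 64 36 58 80 / 76 48 70 32 54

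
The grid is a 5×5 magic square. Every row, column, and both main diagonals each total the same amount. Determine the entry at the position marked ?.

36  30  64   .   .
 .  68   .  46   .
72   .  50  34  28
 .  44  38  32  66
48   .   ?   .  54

26

Main diagonal is complete and sums to 240; that is the magic constant.
Row 3: 72 + 50 + 34 + 28 + ? = 240, so (3,2) = 56.
Row 4 needs 240; the known cells sum to 180, so (4,1) = 60.
Column 1: 36 + 72 + 60 + 48 + ? = 240, so (2,1) = 24.
Column 2 needs 240; the known cells sum to 198, so (5,2) = 42.
From anti-diagonal, 240 − (46 + 50 + 44 + 48) gives (1,5) = 52.
Row 1 needs 240; the known cells sum to 182, so (1,4) = 58.
Using column 4: 58 + 46 + 34 + 32 + ? → (5,4) = 240 − 170 = 70.
Column 5 needs 240; the known cells sum to 200, so (2,5) = 40.
Row 2 needs 240; the known cells sum to 178, so (2,3) = 62.
Row 5 needs 240; the known cells sum to 214, so (5,3) = 26.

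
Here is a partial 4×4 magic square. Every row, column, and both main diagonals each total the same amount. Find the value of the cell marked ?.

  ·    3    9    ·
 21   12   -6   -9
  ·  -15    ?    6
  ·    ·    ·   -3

Row 2 is complete and sums to 18; that is the magic constant.
Column 2 needs 18; the known cells sum to 0, so (4,2) = 18.
From column 4, 18 − (-9 + 6 + (-3)) gives (1,4) = 24.
The remaining cell in anti-diagonal is (4,1) = 18 − 3 = 15.
From row 1, 18 − (3 + 9 + 24) gives (1,1) = -18.
Using row 4: 15 + 18 + (-3) + ? → (4,3) = 18 − 30 = -12.
Column 1: -18 + 21 + 15 + ? = 18, so (3,1) = 0.
From column 3, 18 − (9 + (-6) + (-12)) gives (3,3) = 27.

27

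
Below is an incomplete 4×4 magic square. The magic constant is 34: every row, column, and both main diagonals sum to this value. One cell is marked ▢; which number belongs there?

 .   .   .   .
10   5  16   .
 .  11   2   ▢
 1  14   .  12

Row 2 needs 34; the known cells sum to 31, so (2,4) = 3.
From row 4, 34 − (1 + 14 + 12) gives (4,3) = 7.
Using column 2: 5 + 11 + 14 + ? → (1,2) = 34 − 30 = 4.
Column 3 must total 34; the given cells sum to 25, so (1,3) = 9.
Main diagonal needs 34; the known cells sum to 19, so (1,1) = 15.
Anti-diagonal needs 34; the known cells sum to 28, so (1,4) = 6.
The remaining cell in column 1 is (3,1) = 34 − 26 = 8.
From column 4, 34 − (6 + 3 + 12) gives (3,4) = 13.

13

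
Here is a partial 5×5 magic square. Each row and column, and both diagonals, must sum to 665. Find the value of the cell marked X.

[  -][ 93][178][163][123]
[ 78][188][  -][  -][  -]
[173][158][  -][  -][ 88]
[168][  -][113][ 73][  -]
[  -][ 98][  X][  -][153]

From row 1, 665 − (93 + 178 + 163 + 123) gives (1,1) = 108.
Column 1 needs 665; the known cells sum to 527, so (5,1) = 138.
Column 2 needs 665; the known cells sum to 537, so (4,2) = 128.
Main diagonal needs 665; the known cells sum to 522, so (3,3) = 143.
Anti-diagonal needs 665; the known cells sum to 532, so (2,4) = 133.
Using row 3: 173 + 158 + 143 + 88 + ? → (3,4) = 665 − 562 = 103.
Using row 4: 168 + 128 + 113 + 73 + ? → (4,5) = 665 − 482 = 183.
The remaining cell in column 4 is (5,4) = 665 − 472 = 193.
From column 5, 665 − (123 + 88 + 183 + 153) gives (2,5) = 118.
Row 2: 78 + 188 + 133 + 118 + ? = 665, so (2,3) = 148.
Row 5: 138 + 98 + 193 + 153 + ? = 665, so (5,3) = 83.

83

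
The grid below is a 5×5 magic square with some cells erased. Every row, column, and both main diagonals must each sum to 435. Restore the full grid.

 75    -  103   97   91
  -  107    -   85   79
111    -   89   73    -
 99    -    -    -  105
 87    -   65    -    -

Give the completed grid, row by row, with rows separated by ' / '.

75 69 103 97 91 / 63 107 101 85 79 / 111 95 89 73 67 / 99 83 77 71 105 / 87 81 65 109 93

The remaining cell in row 1 is (1,2) = 435 − 366 = 69.
The remaining cell in column 1 is (2,1) = 435 − 372 = 63.
From anti-diagonal, 435 − (91 + 85 + 89 + 87) gives (4,2) = 83.
Row 2: 63 + 107 + 85 + 79 + ? = 435, so (2,3) = 101.
Column 3 must total 435; the given cells sum to 358, so (4,3) = 77.
From row 4, 435 − (99 + 83 + 77 + 105) gives (4,4) = 71.
From column 4, 435 − (97 + 85 + 73 + 71) gives (5,4) = 109.
From main diagonal, 435 − (75 + 107 + 89 + 71) gives (5,5) = 93.
From row 5, 435 − (87 + 65 + 109 + 93) gives (5,2) = 81.
Column 2 must total 435; the given cells sum to 340, so (3,2) = 95.
The remaining cell in column 5 is (3,5) = 435 − 368 = 67.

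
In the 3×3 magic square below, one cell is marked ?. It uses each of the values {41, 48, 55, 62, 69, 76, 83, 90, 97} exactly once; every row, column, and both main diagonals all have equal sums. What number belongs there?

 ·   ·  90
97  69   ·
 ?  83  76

The 9 entries sum to 621, so each line sums to 621/3 = 207.
From row 2, 207 − (97 + 69) gives (2,3) = 41.
Row 3: 83 + 76 + ? = 207, so (3,1) = 48.

48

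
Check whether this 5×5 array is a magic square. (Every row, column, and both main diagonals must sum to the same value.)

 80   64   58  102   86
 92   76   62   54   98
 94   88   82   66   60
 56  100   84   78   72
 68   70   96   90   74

No — row 2 sums to 382 but row 4 sums to 390.

Row 1: 80 + 64 + 58 + 102 + 86 = 390.
Row 2: 92 + 76 + 62 + 54 + 98 = 382.
Row 3: 94 + 88 + 82 + 66 + 60 = 390.
Row 4: 56 + 100 + 84 + 78 + 72 = 390.
Row 5: 68 + 70 + 96 + 90 + 74 = 398.
Column 1: 80 + 92 + 94 + 56 + 68 = 390.
Column 2: 64 + 76 + 88 + 100 + 70 = 398.
Column 3: 58 + 62 + 82 + 84 + 96 = 382.
Column 4: 102 + 54 + 66 + 78 + 90 = 390.
Column 5: 86 + 98 + 60 + 72 + 74 = 390.
Main diagonal: 80 + 76 + 82 + 78 + 74 = 390.
Anti-diagonal: 86 + 54 + 82 + 100 + 68 = 390.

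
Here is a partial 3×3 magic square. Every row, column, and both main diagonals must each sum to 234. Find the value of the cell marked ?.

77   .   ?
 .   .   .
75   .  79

81

Row 3 needs 234; the known cells sum to 154, so (3,2) = 80.
From column 1, 234 − (77 + 75) gives (2,1) = 82.
Using main diagonal: 77 + 79 + ? → (2,2) = 234 − 156 = 78.
Using anti-diagonal: 78 + 75 + ? → (1,3) = 234 − 153 = 81.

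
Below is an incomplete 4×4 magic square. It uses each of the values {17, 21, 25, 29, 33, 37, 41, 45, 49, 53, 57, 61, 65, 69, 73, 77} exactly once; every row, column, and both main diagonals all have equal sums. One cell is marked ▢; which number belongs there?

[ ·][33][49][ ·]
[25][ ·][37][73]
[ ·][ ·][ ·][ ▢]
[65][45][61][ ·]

The 16 entries sum to 752, so each line sums to 752/4 = 188.
Row 2: 25 + 37 + 73 + ? = 188, so (2,2) = 53.
Row 4 must total 188; the given cells sum to 171, so (4,4) = 17.
Using column 2: 33 + 53 + 45 + ? → (3,2) = 188 − 131 = 57.
Column 3: 49 + 37 + 61 + ? = 188, so (3,3) = 41.
Main diagonal needs 188; the known cells sum to 111, so (1,1) = 77.
From anti-diagonal, 188 − (37 + 57 + 65) gives (1,4) = 29.
Column 1: 77 + 25 + 65 + ? = 188, so (3,1) = 21.
Column 4 must total 188; the given cells sum to 119, so (3,4) = 69.

69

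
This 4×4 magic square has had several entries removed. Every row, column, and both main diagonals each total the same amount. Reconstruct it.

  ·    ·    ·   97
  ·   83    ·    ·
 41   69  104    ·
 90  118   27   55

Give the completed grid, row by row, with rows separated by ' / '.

Row 4 is already complete: 90 + 118 + 27 + 55 = 290, so that is the magic constant.
Row 3: 41 + 69 + 104 + ? = 290, so (3,4) = 76.
From column 2, 290 − (83 + 69 + 118) gives (1,2) = 20.
The remaining cell in column 4 is (2,4) = 290 − 228 = 62.
Main diagonal needs 290; the known cells sum to 242, so (1,1) = 48.
Anti-diagonal needs 290; the known cells sum to 256, so (2,3) = 34.
Using row 1: 48 + 20 + 97 + ? → (1,3) = 290 − 165 = 125.
Using row 2: 83 + 34 + 62 + ? → (2,1) = 290 − 179 = 111.

48 20 125 97 / 111 83 34 62 / 41 69 104 76 / 90 118 27 55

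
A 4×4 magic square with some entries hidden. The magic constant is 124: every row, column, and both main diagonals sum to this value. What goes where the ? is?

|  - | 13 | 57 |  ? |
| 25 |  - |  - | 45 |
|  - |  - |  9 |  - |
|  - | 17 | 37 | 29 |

1

Using row 4: 17 + 37 + 29 + ? → (4,1) = 124 − 83 = 41.
Column 3: 57 + 9 + 37 + ? = 124, so (2,3) = 21.
Row 2: 25 + 21 + 45 + ? = 124, so (2,2) = 33.
The remaining cell in column 2 is (3,2) = 124 − 63 = 61.
The remaining cell in main diagonal is (1,1) = 124 − 71 = 53.
Anti-diagonal needs 124; the known cells sum to 123, so (1,4) = 1.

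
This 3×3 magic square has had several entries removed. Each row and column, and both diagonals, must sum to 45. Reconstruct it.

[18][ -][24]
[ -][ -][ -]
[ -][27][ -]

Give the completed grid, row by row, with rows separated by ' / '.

The remaining cell in row 1 is (1,2) = 45 − 42 = 3.
Using column 2: 3 + 27 + ? → (2,2) = 45 − 30 = 15.
Main diagonal must total 45; the given cells sum to 33, so (3,3) = 12.
Using anti-diagonal: 24 + 15 + ? → (3,1) = 45 − 39 = 6.
Using column 1: 18 + 6 + ? → (2,1) = 45 − 24 = 21.
Column 3 needs 45; the known cells sum to 36, so (2,3) = 9.

18 3 24 / 21 15 9 / 6 27 12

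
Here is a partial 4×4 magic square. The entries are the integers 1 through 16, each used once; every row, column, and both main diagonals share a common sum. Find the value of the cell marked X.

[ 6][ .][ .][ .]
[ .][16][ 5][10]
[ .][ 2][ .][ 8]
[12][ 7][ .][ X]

1

The entries are 1 through 16, which sum to 136, so each line sums to 136/4 = 34.
Row 2 needs 34; the known cells sum to 31, so (2,1) = 3.
From column 1, 34 − (6 + 3 + 12) gives (3,1) = 13.
From column 2, 34 − (16 + 2 + 7) gives (1,2) = 9.
Anti-diagonal must total 34; the given cells sum to 19, so (1,4) = 15.
Using row 1: 6 + 9 + 15 + ? → (1,3) = 34 − 30 = 4.
The remaining cell in row 3 is (3,3) = 34 − 23 = 11.
Column 3: 4 + 5 + 11 + ? = 34, so (4,3) = 14.
Using column 4: 15 + 10 + 8 + ? → (4,4) = 34 − 33 = 1.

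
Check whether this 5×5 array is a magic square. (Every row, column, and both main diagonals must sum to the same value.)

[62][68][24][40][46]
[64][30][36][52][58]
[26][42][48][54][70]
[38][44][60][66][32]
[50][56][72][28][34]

Row 1: 62 + 68 + 24 + 40 + 46 = 240.
Row 2: 64 + 30 + 36 + 52 + 58 = 240.
Row 3: 26 + 42 + 48 + 54 + 70 = 240.
Row 4: 38 + 44 + 60 + 66 + 32 = 240.
Row 5: 50 + 56 + 72 + 28 + 34 = 240.
Column 1: 62 + 64 + 26 + 38 + 50 = 240.
Column 2: 68 + 30 + 42 + 44 + 56 = 240.
Column 3: 24 + 36 + 48 + 60 + 72 = 240.
Column 4: 40 + 52 + 54 + 66 + 28 = 240.
Column 5: 46 + 58 + 70 + 32 + 34 = 240.
Main diagonal: 62 + 30 + 48 + 66 + 34 = 240.
Anti-diagonal: 46 + 52 + 48 + 44 + 50 = 240.
All lines sum to 240.

Yes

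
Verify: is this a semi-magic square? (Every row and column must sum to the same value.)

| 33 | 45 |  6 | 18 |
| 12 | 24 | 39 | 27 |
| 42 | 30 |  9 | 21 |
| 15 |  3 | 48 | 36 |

Row 1: 33 + 45 + 6 + 18 = 102.
Row 2: 12 + 24 + 39 + 27 = 102.
Row 3: 42 + 30 + 9 + 21 = 102.
Row 4: 15 + 3 + 48 + 36 = 102.
Column 1: 33 + 12 + 42 + 15 = 102.
Column 2: 45 + 24 + 30 + 3 = 102.
Column 3: 6 + 39 + 9 + 48 = 102.
Column 4: 18 + 27 + 21 + 36 = 102.
All lines sum to 102.

Yes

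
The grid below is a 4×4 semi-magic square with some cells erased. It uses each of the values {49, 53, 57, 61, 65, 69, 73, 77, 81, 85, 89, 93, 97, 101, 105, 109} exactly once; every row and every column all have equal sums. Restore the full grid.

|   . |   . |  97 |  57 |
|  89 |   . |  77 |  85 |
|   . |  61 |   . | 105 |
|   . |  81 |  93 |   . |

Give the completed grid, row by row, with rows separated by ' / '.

The 16 entries sum to 1264, so each line sums to 1264/4 = 316.
The remaining cell in row 2 is (2,2) = 316 − 251 = 65.
From column 2, 316 − (65 + 61 + 81) gives (1,2) = 109.
Column 3 needs 316; the known cells sum to 267, so (3,3) = 49.
Column 4 must total 316; the given cells sum to 247, so (4,4) = 69.
Row 1: 109 + 97 + 57 + ? = 316, so (1,1) = 53.
Row 3 must total 316; the given cells sum to 215, so (3,1) = 101.
Using row 4: 81 + 93 + 69 + ? → (4,1) = 316 − 243 = 73.

53 109 97 57 / 89 65 77 85 / 101 61 49 105 / 73 81 93 69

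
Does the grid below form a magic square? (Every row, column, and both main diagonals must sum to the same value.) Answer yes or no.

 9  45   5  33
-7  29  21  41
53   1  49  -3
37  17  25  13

No — column 4 sums to 84 but row 4 sums to 92.

Row 1: 9 + 45 + 5 + 33 = 92.
Row 2: -7 + 29 + 21 + 41 = 84.
Row 3: 53 + 1 + 49 + (-3) = 100.
Row 4: 37 + 17 + 25 + 13 = 92.
Column 1: 9 + (-7) + 53 + 37 = 92.
Column 2: 45 + 29 + 1 + 17 = 92.
Column 3: 5 + 21 + 49 + 25 = 100.
Column 4: 33 + 41 + (-3) + 13 = 84.
Main diagonal: 9 + 29 + 49 + 13 = 100.
Anti-diagonal: 33 + 21 + 1 + 37 = 92.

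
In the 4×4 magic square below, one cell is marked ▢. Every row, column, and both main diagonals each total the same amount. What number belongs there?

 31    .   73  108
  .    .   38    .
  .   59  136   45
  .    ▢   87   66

52

Column 3 is complete and sums to 334; that is the magic constant.
The remaining cell in row 1 is (1,2) = 334 − 212 = 122.
Row 3 needs 334; the known cells sum to 240, so (3,1) = 94.
Using column 4: 108 + 45 + 66 + ? → (2,4) = 334 − 219 = 115.
Using main diagonal: 31 + 136 + 66 + ? → (2,2) = 334 − 233 = 101.
Anti-diagonal needs 334; the known cells sum to 205, so (4,1) = 129.
From row 2, 334 − (101 + 38 + 115) gives (2,1) = 80.
Using row 4: 129 + 87 + 66 + ? → (4,2) = 334 − 282 = 52.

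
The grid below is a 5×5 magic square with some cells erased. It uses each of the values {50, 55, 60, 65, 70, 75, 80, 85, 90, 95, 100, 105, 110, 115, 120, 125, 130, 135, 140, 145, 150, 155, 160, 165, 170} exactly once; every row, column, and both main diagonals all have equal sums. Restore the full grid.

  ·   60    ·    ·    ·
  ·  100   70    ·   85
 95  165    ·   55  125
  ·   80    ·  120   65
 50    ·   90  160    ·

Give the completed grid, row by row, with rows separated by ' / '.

115 60 130 75 170 / 155 100 70 140 85 / 95 165 110 55 125 / 135 80 150 120 65 / 50 145 90 160 105

The 25 entries sum to 2750, so each line sums to 2750/5 = 550.
From row 3, 550 − (95 + 165 + 55 + 125) gives (3,3) = 110.
From column 2, 550 − (60 + 100 + 165 + 80) gives (5,2) = 145.
Using row 5: 50 + 145 + 90 + 160 + ? → (5,5) = 550 − 445 = 105.
The remaining cell in column 5 is (1,5) = 550 − 380 = 170.
The remaining cell in main diagonal is (1,1) = 550 − 435 = 115.
Anti-diagonal needs 550; the known cells sum to 410, so (2,4) = 140.
Row 2 needs 550; the known cells sum to 395, so (2,1) = 155.
Column 1 must total 550; the given cells sum to 415, so (4,1) = 135.
Column 4 must total 550; the given cells sum to 475, so (1,4) = 75.
Row 1 needs 550; the known cells sum to 420, so (1,3) = 130.
Using row 4: 135 + 80 + 120 + 65 + ? → (4,3) = 550 − 400 = 150.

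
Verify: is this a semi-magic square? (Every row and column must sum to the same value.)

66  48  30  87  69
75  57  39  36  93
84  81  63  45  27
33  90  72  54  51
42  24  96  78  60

Row 1: 66 + 48 + 30 + 87 + 69 = 300.
Row 2: 75 + 57 + 39 + 36 + 93 = 300.
Row 3: 84 + 81 + 63 + 45 + 27 = 300.
Row 4: 33 + 90 + 72 + 54 + 51 = 300.
Row 5: 42 + 24 + 96 + 78 + 60 = 300.
Column 1: 66 + 75 + 84 + 33 + 42 = 300.
Column 2: 48 + 57 + 81 + 90 + 24 = 300.
Column 3: 30 + 39 + 63 + 72 + 96 = 300.
Column 4: 87 + 36 + 45 + 54 + 78 = 300.
Column 5: 69 + 93 + 27 + 51 + 60 = 300.
All lines sum to 300.

Yes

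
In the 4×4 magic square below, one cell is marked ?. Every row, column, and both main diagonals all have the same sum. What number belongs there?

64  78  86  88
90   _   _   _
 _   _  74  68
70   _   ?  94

Row 1 is complete and sums to 316; that is the magic constant.
Column 1 must total 316; the given cells sum to 224, so (3,1) = 92.
Column 4: 88 + 68 + 94 + ? = 316, so (2,4) = 66.
Main diagonal: 64 + 74 + 94 + ? = 316, so (2,2) = 84.
Row 2: 90 + 84 + 66 + ? = 316, so (2,3) = 76.
The remaining cell in row 3 is (3,2) = 316 − 234 = 82.
From column 2, 316 − (78 + 84 + 82) gives (4,2) = 72.
The remaining cell in column 3 is (4,3) = 316 − 236 = 80.

80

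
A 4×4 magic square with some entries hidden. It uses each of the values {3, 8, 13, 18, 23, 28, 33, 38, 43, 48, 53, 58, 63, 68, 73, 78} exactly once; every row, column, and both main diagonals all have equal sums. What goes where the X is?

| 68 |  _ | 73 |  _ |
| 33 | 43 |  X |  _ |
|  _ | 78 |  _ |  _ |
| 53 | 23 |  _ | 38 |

The 16 entries sum to 648, so each line sums to 648/4 = 162.
Row 4: 53 + 23 + 38 + ? = 162, so (4,3) = 48.
Column 1: 68 + 33 + 53 + ? = 162, so (3,1) = 8.
Column 2: 43 + 78 + 23 + ? = 162, so (1,2) = 18.
The remaining cell in main diagonal is (3,3) = 162 − 149 = 13.
From row 1, 162 − (68 + 18 + 73) gives (1,4) = 3.
Using row 3: 8 + 78 + 13 + ? → (3,4) = 162 − 99 = 63.
Column 3: 73 + 13 + 48 + ? = 162, so (2,3) = 28.

28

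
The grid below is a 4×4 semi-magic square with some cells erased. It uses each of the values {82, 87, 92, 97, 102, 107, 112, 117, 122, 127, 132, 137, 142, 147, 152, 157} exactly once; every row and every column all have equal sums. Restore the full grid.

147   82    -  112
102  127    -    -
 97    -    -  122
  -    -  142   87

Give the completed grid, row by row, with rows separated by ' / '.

The 16 entries sum to 1912, so each line sums to 1912/4 = 478.
The remaining cell in row 1 is (1,3) = 478 − 341 = 137.
Column 1: 147 + 102 + 97 + ? = 478, so (4,1) = 132.
From column 4, 478 − (112 + 122 + 87) gives (2,4) = 157.
Row 2: 102 + 127 + 157 + ? = 478, so (2,3) = 92.
From row 4, 478 − (132 + 142 + 87) gives (4,2) = 117.
Column 2: 82 + 127 + 117 + ? = 478, so (3,2) = 152.
Column 3: 137 + 92 + 142 + ? = 478, so (3,3) = 107.

147 82 137 112 / 102 127 92 157 / 97 152 107 122 / 132 117 142 87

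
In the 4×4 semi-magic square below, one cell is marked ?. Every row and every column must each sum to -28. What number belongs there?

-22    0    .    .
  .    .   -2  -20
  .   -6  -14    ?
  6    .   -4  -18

From row 4, -28 − (6 + (-4) + (-18)) gives (4,2) = -12.
Column 2: 0 + (-6) + (-12) + ? = -28, so (2,2) = -10.
Column 3 must total -28; the given cells sum to -20, so (1,3) = -8.
Row 1 needs -28; the known cells sum to -30, so (1,4) = 2.
Row 2 must total -28; the given cells sum to -32, so (2,1) = 4.
Column 1: -22 + 4 + 6 + ? = -28, so (3,1) = -16.
Column 4: 2 + (-20) + (-18) + ? = -28, so (3,4) = 8.

8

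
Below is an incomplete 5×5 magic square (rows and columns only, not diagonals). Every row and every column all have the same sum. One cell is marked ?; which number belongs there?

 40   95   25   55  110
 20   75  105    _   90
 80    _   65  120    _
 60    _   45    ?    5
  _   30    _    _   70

Row 1 is complete and sums to 325; that is the magic constant.
Row 2 must total 325; the given cells sum to 290, so (2,4) = 35.
Column 1 must total 325; the given cells sum to 200, so (5,1) = 125.
Column 3 must total 325; the given cells sum to 240, so (5,3) = 85.
Column 5 needs 325; the known cells sum to 275, so (3,5) = 50.
Row 3 needs 325; the known cells sum to 315, so (3,2) = 10.
From row 5, 325 − (125 + 30 + 85 + 70) gives (5,4) = 15.
The remaining cell in column 2 is (4,2) = 325 − 210 = 115.
From column 4, 325 − (55 + 35 + 120 + 15) gives (4,4) = 100.

100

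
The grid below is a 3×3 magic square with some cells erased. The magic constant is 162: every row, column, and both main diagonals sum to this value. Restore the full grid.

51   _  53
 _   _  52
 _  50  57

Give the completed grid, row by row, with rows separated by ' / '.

From row 1, 162 − (51 + 53) gives (1,2) = 58.
Row 3 must total 162; the given cells sum to 107, so (3,1) = 55.
From column 1, 162 − (51 + 55) gives (2,1) = 56.
From column 2, 162 − (58 + 50) gives (2,2) = 54.

51 58 53 / 56 54 52 / 55 50 57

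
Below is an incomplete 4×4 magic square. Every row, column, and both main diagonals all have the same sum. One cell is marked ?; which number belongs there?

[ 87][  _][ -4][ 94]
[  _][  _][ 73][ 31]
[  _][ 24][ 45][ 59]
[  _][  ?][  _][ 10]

Column 4 is complete and sums to 194; that is the magic constant.
From row 1, 194 − (87 + (-4) + 94) gives (1,2) = 17.
Row 3 must total 194; the given cells sum to 128, so (3,1) = 66.
Using column 3: -4 + 73 + 45 + ? → (4,3) = 194 − 114 = 80.
Main diagonal needs 194; the known cells sum to 142, so (2,2) = 52.
Anti-diagonal needs 194; the known cells sum to 191, so (4,1) = 3.
The remaining cell in row 2 is (2,1) = 194 − 156 = 38.
Row 4 must total 194; the given cells sum to 93, so (4,2) = 101.

101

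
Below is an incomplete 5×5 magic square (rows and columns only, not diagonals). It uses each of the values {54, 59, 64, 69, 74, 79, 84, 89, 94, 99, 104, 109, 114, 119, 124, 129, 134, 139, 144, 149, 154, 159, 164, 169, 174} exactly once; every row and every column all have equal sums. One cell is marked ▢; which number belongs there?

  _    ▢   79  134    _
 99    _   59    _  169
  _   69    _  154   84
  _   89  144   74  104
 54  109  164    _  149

The 25 entries sum to 2850, so each line sums to 2850/5 = 570.
From row 4, 570 − (89 + 144 + 74 + 104) gives (4,1) = 159.
Row 5 must total 570; the given cells sum to 476, so (5,4) = 94.
Column 3: 79 + 59 + 144 + 164 + ? = 570, so (3,3) = 124.
From column 4, 570 − (134 + 154 + 74 + 94) gives (2,4) = 114.
Column 5 must total 570; the given cells sum to 506, so (1,5) = 64.
Row 2: 99 + 59 + 114 + 169 + ? = 570, so (2,2) = 129.
Row 3: 69 + 124 + 154 + 84 + ? = 570, so (3,1) = 139.
Column 1 needs 570; the known cells sum to 451, so (1,1) = 119.
Column 2 must total 570; the given cells sum to 396, so (1,2) = 174.

174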